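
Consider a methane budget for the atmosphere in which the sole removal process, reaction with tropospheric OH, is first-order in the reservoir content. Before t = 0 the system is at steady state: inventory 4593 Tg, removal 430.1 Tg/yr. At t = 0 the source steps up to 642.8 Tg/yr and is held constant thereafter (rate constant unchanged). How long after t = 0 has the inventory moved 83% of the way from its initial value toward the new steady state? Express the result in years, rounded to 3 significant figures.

18.9 yr

τ = M₀/F₀ = 4593/430.1 = 10.68 yr.
The remaining gap fraction is e^(−t/τ); 83% covered ⇒ e^(−t/τ) = 0.170.
t = −τ ln(0.170) = 10.68 × 1.772 = 18.92 yr.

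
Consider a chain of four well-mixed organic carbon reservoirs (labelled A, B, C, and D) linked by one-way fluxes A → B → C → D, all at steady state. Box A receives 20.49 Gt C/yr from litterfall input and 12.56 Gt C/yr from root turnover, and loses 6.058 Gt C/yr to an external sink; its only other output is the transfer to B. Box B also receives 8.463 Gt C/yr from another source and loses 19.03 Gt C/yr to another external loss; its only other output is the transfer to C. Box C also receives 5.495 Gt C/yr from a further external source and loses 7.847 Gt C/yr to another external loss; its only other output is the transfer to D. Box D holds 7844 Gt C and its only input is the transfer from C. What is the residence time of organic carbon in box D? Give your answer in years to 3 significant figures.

557 yr

Box A: F(A→B) = (20.49 + 12.56) − 6.058 = 26.992 Gt C/yr.
Box B: F(B→C) = (26.992 + 8.463) − 19.03 = 16.425 Gt C/yr.
Box C: F(C→D) = (16.425 + 5.495) − 7.847 = 14.073 Gt C/yr.
Box D throughput = its input = 14.073 Gt C/yr; τ = 7844 / 14.073 = 557.4 yr.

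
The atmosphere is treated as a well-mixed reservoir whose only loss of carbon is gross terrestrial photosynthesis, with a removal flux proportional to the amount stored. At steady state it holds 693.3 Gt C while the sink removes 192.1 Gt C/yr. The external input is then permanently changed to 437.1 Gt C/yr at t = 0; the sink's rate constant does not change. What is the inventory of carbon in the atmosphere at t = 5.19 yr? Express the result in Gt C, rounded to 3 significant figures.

τ = M₀/F₀ = 693.3/192.1 = 3.609 yr; rate constant k = 1/τ.
New steady state M_∞ = F₁/k = F₁·τ = 437.1 × 3.609 = 1577.5 Gt C.
M(t) = M_∞ + (M₀ − M_∞)·e^(−t/τ); t/τ = 5.19/3.609 = 1.438, so e^(−t/τ) = 0.2374.
M(t) = 1577.5 − 884.2 × 0.2374 = 1367.6 Gt C.

1370 Gt C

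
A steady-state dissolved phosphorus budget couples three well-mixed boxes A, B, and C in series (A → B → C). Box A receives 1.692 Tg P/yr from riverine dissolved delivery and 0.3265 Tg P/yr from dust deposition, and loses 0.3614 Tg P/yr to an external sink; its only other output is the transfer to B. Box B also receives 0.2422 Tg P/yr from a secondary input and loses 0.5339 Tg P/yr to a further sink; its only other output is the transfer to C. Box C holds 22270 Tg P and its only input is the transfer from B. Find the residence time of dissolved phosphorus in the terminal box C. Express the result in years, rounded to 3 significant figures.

16300 yr

Box A: F(A→B) = (1.692 + 0.3265) − 0.3614 = 1.6571 Tg P/yr.
Box B: F(B→C) = (1.6571 + 0.2422) − 0.5339 = 1.3654 Tg P/yr.
Box C throughput = its input = 1.3654 Tg P/yr; τ = 22270 / 1.3654 = 16310 yr.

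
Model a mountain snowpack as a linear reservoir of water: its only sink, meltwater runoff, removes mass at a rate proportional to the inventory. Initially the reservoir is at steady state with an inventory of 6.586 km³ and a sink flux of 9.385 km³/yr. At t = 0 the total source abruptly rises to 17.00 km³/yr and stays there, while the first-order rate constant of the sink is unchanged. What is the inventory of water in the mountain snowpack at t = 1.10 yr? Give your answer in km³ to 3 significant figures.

The sink rate constant is k = F₀/M₀ = 9.385/6.586 = 1.425 yr⁻¹.
Solving dM/dt = F₁ − kM with M(0) = M₀ gives M(t) = F₁/k + (M₀ − F₁/k)·e^(−kt).
F₁/k = 17.00/1.425 = 11.930 km³; kt = 1.425 × 1.10 = 1.567, e^(−kt) = 0.2086.
M(1.10) = 11.930 + (6.586 − 11.930) × 0.2086 = 11.930 − 1.115 = 10.815 km³.

10.8 km³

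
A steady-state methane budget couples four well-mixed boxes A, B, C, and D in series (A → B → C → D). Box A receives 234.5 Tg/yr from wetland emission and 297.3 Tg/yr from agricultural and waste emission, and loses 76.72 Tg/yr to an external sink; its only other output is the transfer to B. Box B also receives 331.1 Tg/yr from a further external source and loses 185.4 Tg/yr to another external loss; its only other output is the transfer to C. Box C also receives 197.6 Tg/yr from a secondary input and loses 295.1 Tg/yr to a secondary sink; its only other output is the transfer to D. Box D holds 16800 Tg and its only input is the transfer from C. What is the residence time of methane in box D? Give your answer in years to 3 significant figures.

Box A: F(A→B) = (234.5 + 297.3) − 76.72 = 455.08 Tg/yr.
Box B: F(B→C) = (455.08 + 331.1) − 185.4 = 600.78 Tg/yr.
Box C: F(C→D) = (600.78 + 197.6) − 295.1 = 503.28 Tg/yr.
Box D throughput = its input = 503.28 Tg/yr; τ = 16800 / 503.28 = 33.38 yr.

33.4 yr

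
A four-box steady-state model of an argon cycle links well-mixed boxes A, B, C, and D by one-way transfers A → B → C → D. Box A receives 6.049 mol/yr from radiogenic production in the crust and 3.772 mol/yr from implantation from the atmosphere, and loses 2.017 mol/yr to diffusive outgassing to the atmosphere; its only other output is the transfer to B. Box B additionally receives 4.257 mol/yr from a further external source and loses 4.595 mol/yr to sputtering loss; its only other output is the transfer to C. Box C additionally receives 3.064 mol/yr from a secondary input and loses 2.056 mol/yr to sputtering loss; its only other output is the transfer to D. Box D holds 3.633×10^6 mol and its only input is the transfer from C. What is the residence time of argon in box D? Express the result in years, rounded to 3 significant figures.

429000 yr

Box A: F(A→B) = (6.049 + 3.772) − 2.017 = 7.8040 mol/yr.
Box B: F(B→C) = (7.8040 + 4.257) − 4.595 = 7.4660 mol/yr.
Box C: F(C→D) = (7.4660 + 3.064) − 2.056 = 8.4740 mol/yr.
Box D throughput = its input = 8.4740 mol/yr; τ = 3.633×10^6 / 8.4740 = 428700 yr.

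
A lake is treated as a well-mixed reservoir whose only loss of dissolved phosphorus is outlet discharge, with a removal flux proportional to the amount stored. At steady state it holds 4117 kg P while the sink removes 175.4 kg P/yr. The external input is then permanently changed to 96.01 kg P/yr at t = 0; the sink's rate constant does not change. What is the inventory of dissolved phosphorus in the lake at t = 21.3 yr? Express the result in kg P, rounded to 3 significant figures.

τ = M₀/F₀ = 4117/175.4 = 23.47 yr; rate constant k = 1/τ.
New steady state M_∞ = F₁/k = F₁·τ = 96.01 × 23.47 = 2253.6 kg P.
M(t) = M_∞ + (M₀ − M_∞)·e^(−t/τ); t/τ = 21.3/23.47 = 0.9075, so e^(−t/τ) = 0.4035.
M(t) = 2253.6 + 1863 × 0.4035 = 3005.5 kg P.

3010 kg P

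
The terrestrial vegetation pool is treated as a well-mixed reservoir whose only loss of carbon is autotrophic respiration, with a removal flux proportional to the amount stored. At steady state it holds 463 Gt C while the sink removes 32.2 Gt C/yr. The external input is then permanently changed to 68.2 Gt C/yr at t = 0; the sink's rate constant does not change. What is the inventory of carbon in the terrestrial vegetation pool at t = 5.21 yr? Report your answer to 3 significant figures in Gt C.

The sink rate constant is k = F₀/M₀ = 32.2/463 = 0.06955 yr⁻¹.
Solving dM/dt = F₁ − kM with M(0) = M₀ gives M(t) = F₁/k + (M₀ − F₁/k)·e^(−kt).
F₁/k = 68.2/0.06955 = 980.64 Gt C; kt = 0.06955 × 5.21 = 0.3623, e^(−kt) = 0.6960.
M(5.21) = 980.64 + (463 − 980.64) × 0.6960 = 980.64 − 360.3 = 620.34 Gt C.

620 Gt C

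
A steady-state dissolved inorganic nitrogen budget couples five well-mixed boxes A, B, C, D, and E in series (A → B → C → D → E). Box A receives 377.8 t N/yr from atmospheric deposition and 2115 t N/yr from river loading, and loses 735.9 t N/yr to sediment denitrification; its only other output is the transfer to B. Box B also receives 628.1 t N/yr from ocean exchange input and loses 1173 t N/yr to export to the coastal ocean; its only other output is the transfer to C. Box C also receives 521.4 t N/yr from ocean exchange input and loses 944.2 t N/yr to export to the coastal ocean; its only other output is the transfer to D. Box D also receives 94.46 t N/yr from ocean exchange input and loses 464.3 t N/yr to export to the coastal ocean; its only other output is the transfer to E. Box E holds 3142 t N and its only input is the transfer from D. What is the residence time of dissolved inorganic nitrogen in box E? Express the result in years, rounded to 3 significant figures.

Box A: F(A→B) = (377.8 + 2115) − 735.9 = 1756.9 t N/yr.
Box B: F(B→C) = (1756.9 + 628.1) − 1173 = 1212.0 t N/yr.
Box C: F(C→D) = (1212.0 + 521.4) − 944.2 = 789.20 t N/yr.
Box D: F(D→E) = (789.20 + 94.46) − 464.3 = 419.36 t N/yr.
Box E throughput = its input = 419.36 t N/yr; τ = 3142 / 419.36 = 7.492 yr.

7.49 yr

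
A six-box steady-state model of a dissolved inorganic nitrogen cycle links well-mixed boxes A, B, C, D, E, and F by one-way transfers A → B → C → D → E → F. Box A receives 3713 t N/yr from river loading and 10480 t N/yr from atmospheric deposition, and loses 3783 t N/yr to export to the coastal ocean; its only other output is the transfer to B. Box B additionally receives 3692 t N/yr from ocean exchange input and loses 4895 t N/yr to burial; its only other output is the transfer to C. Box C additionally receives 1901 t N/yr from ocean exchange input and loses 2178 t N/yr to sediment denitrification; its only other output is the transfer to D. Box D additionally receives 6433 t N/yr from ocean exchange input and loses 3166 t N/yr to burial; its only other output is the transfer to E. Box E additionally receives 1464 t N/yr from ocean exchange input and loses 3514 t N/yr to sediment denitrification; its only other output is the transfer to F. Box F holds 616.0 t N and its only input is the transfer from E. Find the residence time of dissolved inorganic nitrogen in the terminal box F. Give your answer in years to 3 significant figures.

Box A: F(A→B) = (3713 + 10480) − 3783 = 10410 t N/yr.
Box B: F(B→C) = (10410 + 3692) − 4895 = 9207.0 t N/yr.
Box C: F(C→D) = (9207.0 + 1901) − 2178 = 8930.0 t N/yr.
Box D: F(D→E) = (8930.0 + 6433) − 3166 = 12197 t N/yr.
Box E: F(E→F) = (12197 + 1464) − 3514 = 10147 t N/yr.
Box F throughput = its input = 10147 t N/yr; τ = 616.0 / 10147 = 0.06071 yr.

0.0607 yr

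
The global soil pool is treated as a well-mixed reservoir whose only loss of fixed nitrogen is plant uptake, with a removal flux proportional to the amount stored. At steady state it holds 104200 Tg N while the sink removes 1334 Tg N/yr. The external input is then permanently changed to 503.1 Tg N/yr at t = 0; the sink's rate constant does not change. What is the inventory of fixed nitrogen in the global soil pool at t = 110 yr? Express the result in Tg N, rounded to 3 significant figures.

The sink rate constant is k = F₀/M₀ = 1334/104200 = 0.01280 yr⁻¹.
Solving dM/dt = F₁ − kM with M(0) = M₀ gives M(t) = F₁/k + (M₀ − F₁/k)·e^(−kt).
F₁/k = 503.1/0.01280 = 39298 Tg N; kt = 0.01280 × 110 = 1.408, e^(−kt) = 0.2446.
M(110) = 39298 + (104200 − 39298) × 0.2446 = 39298 + 15870 = 55171 Tg N.

55200 Tg N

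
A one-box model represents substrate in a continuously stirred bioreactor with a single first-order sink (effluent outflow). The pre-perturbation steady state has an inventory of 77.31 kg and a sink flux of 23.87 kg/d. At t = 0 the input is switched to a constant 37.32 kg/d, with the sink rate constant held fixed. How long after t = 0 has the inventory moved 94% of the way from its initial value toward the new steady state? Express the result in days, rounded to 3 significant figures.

9.11 d

τ = M₀/F₀ = 77.31/23.87 = 3.239 d.
The remaining gap fraction is e^(−t/τ); 94% covered ⇒ e^(−t/τ) = 0.0600.
t = −τ ln(0.0600) = 3.239 × 2.813 = 9.112 d.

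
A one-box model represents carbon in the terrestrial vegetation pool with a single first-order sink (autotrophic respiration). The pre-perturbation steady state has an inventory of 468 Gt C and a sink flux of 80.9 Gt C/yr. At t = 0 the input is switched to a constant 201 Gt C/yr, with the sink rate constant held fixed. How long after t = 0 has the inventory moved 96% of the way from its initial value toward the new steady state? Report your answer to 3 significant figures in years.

18.6 yr

τ = M₀/F₀ = 468/80.9 = 5.785 yr.
The remaining gap fraction is e^(−t/τ); 96% covered ⇒ e^(−t/τ) = 0.0400.
t = −τ ln(0.0400) = 5.785 × 3.219 = 18.62 yr.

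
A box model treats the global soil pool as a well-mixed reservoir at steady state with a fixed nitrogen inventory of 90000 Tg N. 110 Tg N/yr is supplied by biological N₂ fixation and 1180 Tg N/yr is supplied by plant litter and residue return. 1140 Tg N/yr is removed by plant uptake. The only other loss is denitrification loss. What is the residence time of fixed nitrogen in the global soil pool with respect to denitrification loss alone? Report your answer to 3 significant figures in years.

At steady state ΣF_in = ΣF_out.
ΣF_in = 110 + 1180 = 1290.0 Tg N/yr.
Denitrification loss flux = ΣF_in − (1140) = 1290.0 − 1140 = 150.0 Tg N/yr.
τ = M / F = 90000 / 150.0 = 600.0 yr.

600 yr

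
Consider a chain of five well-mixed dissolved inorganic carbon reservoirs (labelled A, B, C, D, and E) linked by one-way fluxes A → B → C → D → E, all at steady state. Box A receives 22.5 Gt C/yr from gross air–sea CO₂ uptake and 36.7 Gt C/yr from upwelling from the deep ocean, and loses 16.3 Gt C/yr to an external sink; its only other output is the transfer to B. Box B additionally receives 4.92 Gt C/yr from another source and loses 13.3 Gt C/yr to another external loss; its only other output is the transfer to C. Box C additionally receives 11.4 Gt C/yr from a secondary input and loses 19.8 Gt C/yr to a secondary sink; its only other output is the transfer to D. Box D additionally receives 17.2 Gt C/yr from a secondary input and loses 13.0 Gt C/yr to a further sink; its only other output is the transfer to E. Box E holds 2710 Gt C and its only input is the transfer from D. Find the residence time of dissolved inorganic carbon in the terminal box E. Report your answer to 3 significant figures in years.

Box A: F(A→B) = (22.5 + 36.7) − 16.3 = 42.900 Gt C/yr.
Box B: F(B→C) = (42.900 + 4.92) − 13.3 = 34.520 Gt C/yr.
Box C: F(C→D) = (34.520 + 11.4) − 19.8 = 26.120 Gt C/yr.
Box D: F(D→E) = (26.120 + 17.2) − 13.0 = 30.320 Gt C/yr.
Box E throughput = its input = 30.320 Gt C/yr; τ = 2710 / 30.320 = 89.38 yr.

89.4 yr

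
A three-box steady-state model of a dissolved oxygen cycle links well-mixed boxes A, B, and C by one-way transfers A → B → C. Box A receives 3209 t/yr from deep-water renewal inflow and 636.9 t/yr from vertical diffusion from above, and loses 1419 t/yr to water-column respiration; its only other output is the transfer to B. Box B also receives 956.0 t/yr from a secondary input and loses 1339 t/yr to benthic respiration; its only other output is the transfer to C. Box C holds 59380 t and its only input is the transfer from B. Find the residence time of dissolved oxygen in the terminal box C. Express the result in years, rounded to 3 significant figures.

Box A: F(A→B) = (3209 + 636.9) − 1419 = 2426.9 t/yr.
Box B: F(B→C) = (2426.9 + 956.0) − 1339 = 2043.9 t/yr.
Box C throughput = its input = 2043.9 t/yr; τ = 59380 / 2043.9 = 29.05 yr.

29.1 yr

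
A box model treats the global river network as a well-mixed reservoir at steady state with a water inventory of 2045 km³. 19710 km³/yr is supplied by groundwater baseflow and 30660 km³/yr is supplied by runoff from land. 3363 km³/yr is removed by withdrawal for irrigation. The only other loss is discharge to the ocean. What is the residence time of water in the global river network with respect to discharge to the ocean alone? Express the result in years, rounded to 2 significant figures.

0.044 yr

At steady state ΣF_in = ΣF_out.
ΣF_in = 19710 + 30660 = 50370 km³/yr.
Discharge to the ocean flux = ΣF_in − (3363) = 50370 − 3363 = 47010 km³/yr.
τ = M / F = 2045 / 47010 = 0.04350 yr.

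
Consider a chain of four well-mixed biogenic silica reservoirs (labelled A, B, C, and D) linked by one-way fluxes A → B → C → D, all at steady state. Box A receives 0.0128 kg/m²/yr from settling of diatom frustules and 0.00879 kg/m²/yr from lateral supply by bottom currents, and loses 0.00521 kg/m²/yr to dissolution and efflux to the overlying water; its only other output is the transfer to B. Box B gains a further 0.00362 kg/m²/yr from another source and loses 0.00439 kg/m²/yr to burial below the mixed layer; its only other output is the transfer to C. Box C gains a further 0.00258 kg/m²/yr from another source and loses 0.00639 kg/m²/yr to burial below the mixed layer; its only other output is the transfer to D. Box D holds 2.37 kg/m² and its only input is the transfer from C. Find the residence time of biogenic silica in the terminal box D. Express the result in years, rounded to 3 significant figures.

Box A: F(A→B) = (0.0128 + 0.00879) − 0.00521 = 0.016380 kg/m²/yr.
Box B: F(B→C) = (0.016380 + 0.00362) − 0.00439 = 0.015610 kg/m²/yr.
Box C: F(C→D) = (0.015610 + 0.00258) − 0.00639 = 0.011800 kg/m²/yr.
Box D throughput = its input = 0.011800 kg/m²/yr; τ = 2.37 / 0.011800 = 200.8 yr.

201 yr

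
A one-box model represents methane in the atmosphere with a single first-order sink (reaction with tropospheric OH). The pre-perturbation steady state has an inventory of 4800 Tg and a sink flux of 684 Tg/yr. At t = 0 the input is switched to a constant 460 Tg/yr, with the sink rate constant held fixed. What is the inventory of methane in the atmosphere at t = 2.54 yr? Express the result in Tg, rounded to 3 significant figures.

Residence time τ = M₀/F₀ = 7.018 yr. The eventual steady state is M_∞ = M₀·(F₁/F₀) = 4800 × 460/684 = 3228.1 Tg.
The anomaly ΔM(t) = M(t) − M_∞ decays as ΔM₀·e^(−t/τ) with ΔM₀ = 4800 − 3228.1 = 1572 Tg.
At t = 2.54 yr, e^(−t/τ) = e^(−0.3620) = 0.6963, so ΔM = 1095 Tg and M = 3228.1 + 1095 = 4322.6 Tg.

4320 Tg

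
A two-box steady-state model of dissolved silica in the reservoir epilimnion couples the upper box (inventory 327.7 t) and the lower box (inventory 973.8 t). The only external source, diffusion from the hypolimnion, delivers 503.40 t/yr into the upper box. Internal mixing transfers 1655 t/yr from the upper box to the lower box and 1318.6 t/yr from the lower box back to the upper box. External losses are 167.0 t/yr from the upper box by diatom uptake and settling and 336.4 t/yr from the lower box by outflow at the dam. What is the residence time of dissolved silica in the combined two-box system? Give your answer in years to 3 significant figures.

For the system as a whole, the A↔B exchange is internal and contributes nothing to the throughput; only the external sinks remove mass.
M_total = 327.7 + 973.8 = 1301.5 t.
ΣF_external_out = 167.0 + 336.4 = 503.40 t/yr.
τ = M_total / ΣF_ext = 1301.5 / 503.40 = 2.585 yr.

2.59 yr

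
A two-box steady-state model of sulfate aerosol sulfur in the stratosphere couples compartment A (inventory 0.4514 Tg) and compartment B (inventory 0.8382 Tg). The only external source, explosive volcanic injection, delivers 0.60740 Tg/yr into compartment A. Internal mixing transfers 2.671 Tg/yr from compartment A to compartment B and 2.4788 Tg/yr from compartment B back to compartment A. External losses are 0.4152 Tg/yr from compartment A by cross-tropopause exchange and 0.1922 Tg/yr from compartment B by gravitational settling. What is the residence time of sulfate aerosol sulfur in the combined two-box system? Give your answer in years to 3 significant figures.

For the system as a whole, the A↔B exchange is internal and contributes nothing to the throughput; only the external sinks remove mass.
M_total = 0.4514 + 0.8382 = 1.2896 Tg.
ΣF_external_out = 0.4152 + 0.1922 = 0.60740 Tg/yr.
τ = M_total / ΣF_ext = 1.2896 / 0.60740 = 2.123 yr.

2.12 yr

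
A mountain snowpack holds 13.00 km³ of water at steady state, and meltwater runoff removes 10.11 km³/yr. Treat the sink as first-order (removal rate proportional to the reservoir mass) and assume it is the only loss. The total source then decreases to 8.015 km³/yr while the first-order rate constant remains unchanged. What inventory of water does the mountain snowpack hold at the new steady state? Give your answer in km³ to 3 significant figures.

10.3 km³

Rate constant k = F/M = 10.11 / 13.00 = 0.7777 yr⁻¹.
At the new steady state, source = k·M_new ⇒ M_new = 8.015 / 0.7777 = 10.31 km³.
(Equivalently M_new = M × F_new/F_old = 13.00 × 8.015/10.11.)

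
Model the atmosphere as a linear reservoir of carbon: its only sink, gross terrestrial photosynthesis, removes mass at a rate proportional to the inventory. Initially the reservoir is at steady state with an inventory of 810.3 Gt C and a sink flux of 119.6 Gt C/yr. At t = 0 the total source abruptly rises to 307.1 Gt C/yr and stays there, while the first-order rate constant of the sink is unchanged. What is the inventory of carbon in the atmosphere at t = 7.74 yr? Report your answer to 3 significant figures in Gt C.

Residence time τ = M₀/F₀ = 6.775 yr. The eventual steady state is M_∞ = M₀·(F₁/F₀) = 810.3 × 307.1/119.6 = 2080.6 Gt C.
The anomaly ΔM(t) = M(t) − M_∞ decays as ΔM₀·e^(−t/τ) with ΔM₀ = 810.3 − 2080.6 = −1270 Gt C.
At t = 7.74 yr, e^(−t/τ) = e^(−1.142) = 0.3190, so ΔM = −405.3 Gt C and M = 2080.6 − 405.3 = 1675.3 Gt C.

1680 Gt C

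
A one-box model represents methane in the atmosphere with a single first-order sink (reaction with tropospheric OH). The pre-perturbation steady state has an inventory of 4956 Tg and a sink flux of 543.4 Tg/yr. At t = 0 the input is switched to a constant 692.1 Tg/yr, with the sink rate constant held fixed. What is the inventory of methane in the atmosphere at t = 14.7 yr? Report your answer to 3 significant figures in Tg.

τ = M₀/F₀ = 4956/543.4 = 9.120 yr; rate constant k = 1/τ.
New steady state M_∞ = F₁/k = F₁·τ = 692.1 × 9.120 = 6312.2 Tg.
M(t) = M_∞ + (M₀ − M_∞)·e^(−t/τ); t/τ = 14.7/9.120 = 1.612, so e^(−t/τ) = 0.1995.
M(t) = 6312.2 − 1356 × 0.1995 = 6041.6 Tg.

6040 Tg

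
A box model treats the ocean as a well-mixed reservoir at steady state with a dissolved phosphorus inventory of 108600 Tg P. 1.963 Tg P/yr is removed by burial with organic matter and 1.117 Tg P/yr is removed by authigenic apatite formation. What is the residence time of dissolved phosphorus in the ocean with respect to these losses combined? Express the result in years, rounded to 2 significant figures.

35000 yr

Total removal = 1.963 + 1.117 = 3.0800 Tg P/yr.
τ = M / ΣF_out = 108600 / 3.0800 = 35260 yr.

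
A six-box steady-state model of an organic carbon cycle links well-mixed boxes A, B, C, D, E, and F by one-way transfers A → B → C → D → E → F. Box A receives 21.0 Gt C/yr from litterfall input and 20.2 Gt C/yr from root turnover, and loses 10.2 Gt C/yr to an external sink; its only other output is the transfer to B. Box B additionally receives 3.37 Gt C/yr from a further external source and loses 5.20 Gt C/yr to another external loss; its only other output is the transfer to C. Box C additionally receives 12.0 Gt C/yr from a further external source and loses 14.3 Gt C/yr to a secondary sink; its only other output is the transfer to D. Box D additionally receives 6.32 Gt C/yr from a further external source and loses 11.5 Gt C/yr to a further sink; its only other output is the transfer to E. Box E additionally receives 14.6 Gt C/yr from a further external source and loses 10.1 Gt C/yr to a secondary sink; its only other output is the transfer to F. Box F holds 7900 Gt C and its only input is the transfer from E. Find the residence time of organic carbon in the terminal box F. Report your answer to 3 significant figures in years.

302 yr

Box A: F(A→B) = (21.0 + 20.2) − 10.2 = 31.000 Gt C/yr.
Box B: F(B→C) = (31.000 + 3.37) − 5.20 = 29.170 Gt C/yr.
Box C: F(C→D) = (29.170 + 12.0) − 14.3 = 26.870 Gt C/yr.
Box D: F(D→E) = (26.870 + 6.32) − 11.5 = 21.690 Gt C/yr.
Box E: F(E→F) = (21.690 + 14.6) − 10.1 = 26.190 Gt C/yr.
Box F throughput = its input = 26.190 Gt C/yr; τ = 7900 / 26.190 = 301.6 yr.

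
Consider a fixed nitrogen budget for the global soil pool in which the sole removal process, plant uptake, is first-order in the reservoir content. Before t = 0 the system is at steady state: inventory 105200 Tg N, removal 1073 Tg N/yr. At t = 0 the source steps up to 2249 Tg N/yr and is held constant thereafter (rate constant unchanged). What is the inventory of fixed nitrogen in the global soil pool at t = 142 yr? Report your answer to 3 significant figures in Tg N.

193000 Tg N

The sink rate constant is k = F₀/M₀ = 1073/105200 = 0.01020 yr⁻¹.
Solving dM/dt = F₁ − kM with M(0) = M₀ gives M(t) = F₁/k + (M₀ − F₁/k)·e^(−kt).
F₁/k = 2249/0.01020 = 220500 Tg N; kt = 0.01020 × 142 = 1.448, e^(−kt) = 0.2350.
M(142) = 220500 + (105200 − 220500) × 0.2350 = 220500 − 27090 = 193410 Tg N.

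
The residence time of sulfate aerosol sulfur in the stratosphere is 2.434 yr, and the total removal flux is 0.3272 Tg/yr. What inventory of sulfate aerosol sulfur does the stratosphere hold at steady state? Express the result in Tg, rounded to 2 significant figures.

0.80 Tg

τ = M/F ⇒ M = τ × F = 2.434 × 0.3272 = 0.7964 Tg.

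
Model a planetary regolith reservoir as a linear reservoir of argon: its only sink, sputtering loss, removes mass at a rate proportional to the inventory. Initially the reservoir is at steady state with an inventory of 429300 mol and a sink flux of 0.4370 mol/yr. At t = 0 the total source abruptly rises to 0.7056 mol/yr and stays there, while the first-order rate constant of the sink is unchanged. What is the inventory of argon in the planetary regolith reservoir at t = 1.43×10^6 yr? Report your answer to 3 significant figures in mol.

632000 mol

The sink rate constant is k = F₀/M₀ = 0.4370/429300 = 1.018×10^-6 yr⁻¹.
Solving dM/dt = F₁ − kM with M(0) = M₀ gives M(t) = F₁/k + (M₀ − F₁/k)·e^(−kt).
F₁/k = 0.7056/1.018×10^-6 = 693170 mol; kt = 1.018×10^-6 × 1.43×10^6 = 1.456, e^(−kt) = 0.2332.
M(1.43×10^6) = 693170 + (429300 − 693170) × 0.2332 = 693170 − 61550 = 631620 mol.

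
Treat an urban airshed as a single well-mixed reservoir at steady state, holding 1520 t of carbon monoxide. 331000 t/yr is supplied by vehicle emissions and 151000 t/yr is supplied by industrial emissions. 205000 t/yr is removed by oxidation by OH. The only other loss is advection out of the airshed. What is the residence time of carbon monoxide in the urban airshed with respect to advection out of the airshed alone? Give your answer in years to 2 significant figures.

At steady state ΣF_in = ΣF_out.
ΣF_in = 331000 + 151000 = 482000 t/yr.
Advection out of the airshed flux = ΣF_in − (205000) = 482000 − 205000 = 277000 t/yr.
τ = M / F = 1520 / 277000 = 0.005487 yr.

0.0055 yr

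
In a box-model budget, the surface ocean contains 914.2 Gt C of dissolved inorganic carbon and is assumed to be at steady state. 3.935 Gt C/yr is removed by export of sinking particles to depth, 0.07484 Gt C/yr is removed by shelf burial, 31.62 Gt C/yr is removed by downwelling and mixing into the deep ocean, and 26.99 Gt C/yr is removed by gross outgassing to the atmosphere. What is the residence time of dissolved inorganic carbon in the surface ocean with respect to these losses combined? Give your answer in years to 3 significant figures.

Total removal = 3.935 + 0.07484 + 31.62 + 26.99 = 62.620 Gt C/yr.
τ = M / ΣF_out = 914.2 / 62.620 = 14.60 yr.

14.6 yr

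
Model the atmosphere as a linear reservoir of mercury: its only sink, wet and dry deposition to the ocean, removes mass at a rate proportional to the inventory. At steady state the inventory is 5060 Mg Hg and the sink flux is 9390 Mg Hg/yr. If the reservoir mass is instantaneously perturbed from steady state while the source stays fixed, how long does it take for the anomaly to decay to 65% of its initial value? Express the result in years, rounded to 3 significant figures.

0.232 yr

For a linear reservoir the anomaly decays as exp(−t/τ) with τ = M/F = 5060/9390 = 0.5389 yr.
exp(−t/τ) = 0.65 ⇒ t = −τ ln(0.65) = 0.5389 × 0.4308 = 0.2321 yr.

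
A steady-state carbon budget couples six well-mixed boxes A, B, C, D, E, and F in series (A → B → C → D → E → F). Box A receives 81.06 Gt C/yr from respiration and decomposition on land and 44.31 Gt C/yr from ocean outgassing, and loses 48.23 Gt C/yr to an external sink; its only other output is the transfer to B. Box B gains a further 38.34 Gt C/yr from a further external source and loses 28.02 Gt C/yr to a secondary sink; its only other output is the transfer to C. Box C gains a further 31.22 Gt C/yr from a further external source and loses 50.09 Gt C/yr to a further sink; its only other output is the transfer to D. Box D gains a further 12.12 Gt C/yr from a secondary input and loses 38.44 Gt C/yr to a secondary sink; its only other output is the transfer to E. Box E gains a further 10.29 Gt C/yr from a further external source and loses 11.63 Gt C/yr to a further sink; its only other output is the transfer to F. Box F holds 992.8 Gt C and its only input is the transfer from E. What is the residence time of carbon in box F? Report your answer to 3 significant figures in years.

24.3 yr

Box A: F(A→B) = (81.06 + 44.31) − 48.23 = 77.140 Gt C/yr.
Box B: F(B→C) = (77.140 + 38.34) − 28.02 = 87.460 Gt C/yr.
Box C: F(C→D) = (87.460 + 31.22) − 50.09 = 68.590 Gt C/yr.
Box D: F(D→E) = (68.590 + 12.12) − 38.44 = 42.270 Gt C/yr.
Box E: F(E→F) = (42.270 + 10.29) − 11.63 = 40.930 Gt C/yr.
Box F throughput = its input = 40.930 Gt C/yr; τ = 992.8 / 40.930 = 24.26 yr.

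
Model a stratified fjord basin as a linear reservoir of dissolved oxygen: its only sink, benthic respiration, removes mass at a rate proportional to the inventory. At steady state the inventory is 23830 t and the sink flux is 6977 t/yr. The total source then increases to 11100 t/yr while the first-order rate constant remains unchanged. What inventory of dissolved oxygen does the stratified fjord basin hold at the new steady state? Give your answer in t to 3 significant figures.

37900 t

Rate constant k = F/M = 6977 / 23830 = 0.2928 yr⁻¹.
At the new steady state, source = k·M_new ⇒ M_new = 11100 / 0.2928 = 37910 t.
(Equivalently M_new = M × F_new/F_old = 23830 × 11100/6977.)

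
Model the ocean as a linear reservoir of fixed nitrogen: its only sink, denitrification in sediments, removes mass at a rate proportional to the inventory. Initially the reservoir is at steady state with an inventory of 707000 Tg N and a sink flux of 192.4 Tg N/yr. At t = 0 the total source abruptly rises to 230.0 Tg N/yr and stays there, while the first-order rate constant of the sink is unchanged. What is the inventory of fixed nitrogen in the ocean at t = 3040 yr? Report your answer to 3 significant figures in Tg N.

τ = M₀/F₀ = 707000/192.4 = 3675 yr; rate constant k = 1/τ.
New steady state M_∞ = F₁/k = F₁·τ = 230.0 × 3675 = 845170 Tg N.
M(t) = M_∞ + (M₀ − M_∞)·e^(−t/τ); t/τ = 3040/3675 = 0.8273, so e^(−t/τ) = 0.4372.
M(t) = 845170 − 138200 × 0.4372 = 784760 Tg N.

785000 Tg N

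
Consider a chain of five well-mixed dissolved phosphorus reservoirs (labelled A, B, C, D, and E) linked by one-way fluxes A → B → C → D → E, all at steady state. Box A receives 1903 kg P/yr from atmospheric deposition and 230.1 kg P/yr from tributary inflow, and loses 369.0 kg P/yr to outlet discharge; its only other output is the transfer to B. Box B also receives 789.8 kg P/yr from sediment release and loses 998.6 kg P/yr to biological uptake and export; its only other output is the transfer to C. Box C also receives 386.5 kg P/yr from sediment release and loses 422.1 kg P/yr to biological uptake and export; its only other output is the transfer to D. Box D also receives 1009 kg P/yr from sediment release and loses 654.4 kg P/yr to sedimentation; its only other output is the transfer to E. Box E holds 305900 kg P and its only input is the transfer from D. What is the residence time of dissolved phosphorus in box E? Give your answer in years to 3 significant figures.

163 yr

Box A: F(A→B) = (1903 + 230.1) − 369.0 = 1764.1 kg P/yr.
Box B: F(B→C) = (1764.1 + 789.8) − 998.6 = 1555.3 kg P/yr.
Box C: F(C→D) = (1555.3 + 386.5) − 422.1 = 1519.7 kg P/yr.
Box D: F(D→E) = (1519.7 + 1009) − 654.4 = 1874.3 kg P/yr.
Box E throughput = its input = 1874.3 kg P/yr; τ = 305900 / 1874.3 = 163.2 yr.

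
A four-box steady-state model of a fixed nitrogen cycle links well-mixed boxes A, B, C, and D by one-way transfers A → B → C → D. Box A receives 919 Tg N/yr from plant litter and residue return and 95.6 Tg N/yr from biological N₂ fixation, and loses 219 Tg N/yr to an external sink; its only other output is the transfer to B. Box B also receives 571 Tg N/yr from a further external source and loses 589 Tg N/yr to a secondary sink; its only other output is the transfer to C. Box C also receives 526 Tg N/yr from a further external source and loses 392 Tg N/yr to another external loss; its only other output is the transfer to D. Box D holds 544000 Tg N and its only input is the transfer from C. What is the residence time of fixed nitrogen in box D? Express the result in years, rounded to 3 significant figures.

597 yr

Box A: F(A→B) = (919 + 95.6) − 219 = 795.60 Tg N/yr.
Box B: F(B→C) = (795.60 + 571) − 589 = 777.60 Tg N/yr.
Box C: F(C→D) = (777.60 + 526) − 392 = 911.60 Tg N/yr.
Box D throughput = its input = 911.60 Tg N/yr; τ = 544000 / 911.60 = 596.8 yr.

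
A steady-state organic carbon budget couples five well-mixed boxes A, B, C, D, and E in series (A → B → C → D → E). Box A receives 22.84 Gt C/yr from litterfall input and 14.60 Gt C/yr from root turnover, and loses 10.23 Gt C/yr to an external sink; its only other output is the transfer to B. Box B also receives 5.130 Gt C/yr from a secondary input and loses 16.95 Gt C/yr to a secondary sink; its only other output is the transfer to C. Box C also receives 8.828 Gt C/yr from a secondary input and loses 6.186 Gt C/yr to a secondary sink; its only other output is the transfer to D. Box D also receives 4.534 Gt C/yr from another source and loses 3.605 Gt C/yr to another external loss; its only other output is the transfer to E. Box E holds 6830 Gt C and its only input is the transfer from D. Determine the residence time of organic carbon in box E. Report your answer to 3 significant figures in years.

Box A: F(A→B) = (22.84 + 14.60) − 10.23 = 27.210 Gt C/yr.
Box B: F(B→C) = (27.210 + 5.130) − 16.95 = 15.390 Gt C/yr.
Box C: F(C→D) = (15.390 + 8.828) − 6.186 = 18.032 Gt C/yr.
Box D: F(D→E) = (18.032 + 4.534) − 3.605 = 18.961 Gt C/yr.
Box E throughput = its input = 18.961 Gt C/yr; τ = 6830 / 18.961 = 360.2 yr.

360 yr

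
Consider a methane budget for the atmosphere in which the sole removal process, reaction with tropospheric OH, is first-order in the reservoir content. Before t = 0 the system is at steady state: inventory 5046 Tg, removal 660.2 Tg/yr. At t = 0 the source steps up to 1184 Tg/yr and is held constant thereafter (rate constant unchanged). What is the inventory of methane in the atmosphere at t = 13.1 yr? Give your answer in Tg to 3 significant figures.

8330 Tg

τ = M₀/F₀ = 5046/660.2 = 7.643 yr; rate constant k = 1/τ.
New steady state M_∞ = F₁/k = F₁·τ = 1184 × 7.643 = 9049.5 Tg.
M(t) = M_∞ + (M₀ − M_∞)·e^(−t/τ); t/τ = 13.1/7.643 = 1.714, so e^(−t/τ) = 0.1802.
M(t) = 9049.5 − 4003 × 0.1802 = 8328.2 Tg.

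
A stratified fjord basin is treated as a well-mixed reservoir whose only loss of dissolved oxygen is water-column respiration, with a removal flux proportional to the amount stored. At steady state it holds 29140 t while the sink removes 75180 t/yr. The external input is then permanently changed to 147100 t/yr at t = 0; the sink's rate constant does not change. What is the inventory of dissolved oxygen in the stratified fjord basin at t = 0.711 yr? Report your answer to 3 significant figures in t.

Residence time τ = M₀/F₀ = 0.3876 yr. The eventual steady state is M_∞ = M₀·(F₁/F₀) = 29140 × 147100/75180 = 57016 t.
The anomaly ΔM(t) = M(t) − M_∞ decays as ΔM₀·e^(−t/τ) with ΔM₀ = 29140 − 57016 = −27880 t.
At t = 0.711 yr, e^(−t/τ) = e^(−1.834) = 0.1597, so ΔM = −4452 t and M = 57016 − 4452 = 52564 t.

52600 t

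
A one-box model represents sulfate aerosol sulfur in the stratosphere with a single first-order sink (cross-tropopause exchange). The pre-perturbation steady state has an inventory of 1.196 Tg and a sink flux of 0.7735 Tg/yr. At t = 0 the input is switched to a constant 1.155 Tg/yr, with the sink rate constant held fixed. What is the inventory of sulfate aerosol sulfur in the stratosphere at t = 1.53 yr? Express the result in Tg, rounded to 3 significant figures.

1.57 Tg

Residence time τ = M₀/F₀ = 1.546 yr. The eventual steady state is M_∞ = M₀·(F₁/F₀) = 1.196 × 1.155/0.7735 = 1.7859 Tg.
The anomaly ΔM(t) = M(t) − M_∞ decays as ΔM₀·e^(−t/τ) with ΔM₀ = 1.196 − 1.7859 = −0.5899 Tg.
At t = 1.53 yr, e^(−t/τ) = e^(−0.9895) = 0.3718, so ΔM = −0.2193 Tg and M = 1.7859 − 0.2193 = 1.5666 Tg.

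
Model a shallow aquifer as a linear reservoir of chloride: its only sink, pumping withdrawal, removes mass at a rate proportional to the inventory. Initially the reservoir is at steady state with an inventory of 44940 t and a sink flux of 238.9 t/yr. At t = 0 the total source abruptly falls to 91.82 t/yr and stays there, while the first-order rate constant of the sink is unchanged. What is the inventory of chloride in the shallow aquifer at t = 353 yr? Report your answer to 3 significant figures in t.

21500 t

The sink rate constant is k = F₀/M₀ = 238.9/44940 = 0.005316 yr⁻¹.
Solving dM/dt = F₁ − kM with M(0) = M₀ gives M(t) = F₁/k + (M₀ − F₁/k)·e^(−kt).
F₁/k = 91.82/0.005316 = 17272 t; kt = 0.005316 × 353 = 1.877, e^(−kt) = 0.1531.
M(353) = 17272 + (44940 − 17272) × 0.1531 = 17272 + 4236 = 21509 t.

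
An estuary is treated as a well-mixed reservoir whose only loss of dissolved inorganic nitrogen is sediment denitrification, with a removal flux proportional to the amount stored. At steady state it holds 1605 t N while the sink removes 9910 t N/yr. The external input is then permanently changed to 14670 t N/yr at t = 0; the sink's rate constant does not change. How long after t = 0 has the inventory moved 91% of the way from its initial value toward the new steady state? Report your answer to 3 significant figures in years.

0.390 yr

τ = M₀/F₀ = 1605/9910 = 0.1620 yr.
The remaining gap fraction is e^(−t/τ); 91% covered ⇒ e^(−t/τ) = 0.0900.
t = −τ ln(0.0900) = 0.1620 × 2.408 = 0.3900 yr.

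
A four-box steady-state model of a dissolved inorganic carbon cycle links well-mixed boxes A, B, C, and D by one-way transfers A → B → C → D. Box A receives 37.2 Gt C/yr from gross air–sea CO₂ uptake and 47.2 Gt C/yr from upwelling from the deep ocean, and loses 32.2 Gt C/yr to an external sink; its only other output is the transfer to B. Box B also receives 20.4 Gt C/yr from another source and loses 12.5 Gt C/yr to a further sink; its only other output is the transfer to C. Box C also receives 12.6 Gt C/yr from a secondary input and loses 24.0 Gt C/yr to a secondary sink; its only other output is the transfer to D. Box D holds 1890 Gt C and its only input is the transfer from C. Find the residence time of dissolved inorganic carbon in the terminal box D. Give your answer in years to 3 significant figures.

38.8 yr

Box A: F(A→B) = (37.2 + 47.2) − 32.2 = 52.200 Gt C/yr.
Box B: F(B→C) = (52.200 + 20.4) − 12.5 = 60.100 Gt C/yr.
Box C: F(C→D) = (60.100 + 12.6) − 24.0 = 48.700 Gt C/yr.
Box D throughput = its input = 48.700 Gt C/yr; τ = 1890 / 48.700 = 38.81 yr.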